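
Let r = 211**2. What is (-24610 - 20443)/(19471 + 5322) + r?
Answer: 1103764100/24793 ≈ 44519.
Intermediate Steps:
r = 44521
(-24610 - 20443)/(19471 + 5322) + r = (-24610 - 20443)/(19471 + 5322) + 44521 = -45053/24793 + 44521 = 1103764100/24793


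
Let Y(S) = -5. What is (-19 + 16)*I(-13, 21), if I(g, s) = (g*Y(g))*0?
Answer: 0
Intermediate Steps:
I(g, s) = 0 (I(g, s) = (g*(-5))*0 = -5*g*0 = 0)
(-19 + 16)*I(-13, 21) = (-19 + 16)*0 = -3*0 = 0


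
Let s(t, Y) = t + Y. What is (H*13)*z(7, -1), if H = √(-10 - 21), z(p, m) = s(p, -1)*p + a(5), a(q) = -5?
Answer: 481*I*√31 ≈ 2678.1*I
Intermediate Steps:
s(t, Y) = Y + t
z(p, m) = -5 + p*(-1 + p) (z(p, m) = (-1 + p)*p - 5 = p*(-1 + p) - 5 = -5 + p*(-1 + p))
H = I*√31 (H = √(-31) = I*√31 ≈ 5.5678*I)
(H*13)*z(7, -1) = ((I*√31)*13)*(-5 + 7*(-1 + 7)) = (13*I*√31)*(-5 + 7*6) = (13*I*√31)*(-5 + 42) = (13*I*√31)*37 = 481*I*√31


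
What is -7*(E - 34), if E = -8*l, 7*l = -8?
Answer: 174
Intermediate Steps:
l = -8/7 (l = (⅐)*(-8) = -8/7 ≈ -1.1429)
E = 64/7 (E = -8*(-8/7) = 64/7 ≈ 9.1429)
-7*(E - 34) = -7*(64/7 - 34) = -7*(-174/7) = 174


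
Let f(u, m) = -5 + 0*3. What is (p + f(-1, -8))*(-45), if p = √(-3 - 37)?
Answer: 225 - 90*I*√10 ≈ 225.0 - 284.6*I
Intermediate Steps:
f(u, m) = -5 (f(u, m) = -5 + 0 = -5)
p = 2*I*√10 (p = √(-40) = 2*I*√10 ≈ 6.3246*I)
(p + f(-1, -8))*(-45) = (2*I*√10 - 5)*(-45) = (-5 + 2*I*√10)*(-45) = 225 - 90*I*√10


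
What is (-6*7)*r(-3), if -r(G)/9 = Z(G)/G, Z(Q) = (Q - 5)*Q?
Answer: -3024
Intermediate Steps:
Z(Q) = Q*(-5 + Q) (Z(Q) = (-5 + Q)*Q = Q*(-5 + Q))
r(G) = 45 - 9*G (r(G) = -9*G*(-5 + G)/G = -9*(-5 + G) = 45 - 9*G)
(-6*7)*r(-3) = (-6*7)*(45 - 9*(-3)) = -42*(45 + 27) = -42*72 = -3024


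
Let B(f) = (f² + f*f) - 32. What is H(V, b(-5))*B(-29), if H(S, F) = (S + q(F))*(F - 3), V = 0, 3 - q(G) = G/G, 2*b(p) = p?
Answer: -18150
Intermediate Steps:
b(p) = p/2
q(G) = 2 (q(G) = 3 - G/G = 3 - 1*1 = 3 - 1 = 2)
B(f) = -32 + 2*f² (B(f) = (f² + f²) - 32 = 2*f² - 32 = -32 + 2*f²)
H(S, F) = (-3 + F)*(2 + S) (H(S, F) = (S + 2)*(F - 3) = (2 + S)*(-3 + F) = (-3 + F)*(2 + S))
H(V, b(-5))*B(-29) = (-6 - 3*0 + 2*((½)*(-5)) + ((½)*(-5))*0)*(-32 + 2*(-29)²) = (-6 + 0 + 2*(-5/2) - 5/2*0)*(-32 + 2*841) = (-6 + 0 - 5 + 0)*(-32 + 1682) = -11*1650 = -18150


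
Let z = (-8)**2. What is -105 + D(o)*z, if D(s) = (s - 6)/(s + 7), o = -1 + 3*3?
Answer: -1447/15 ≈ -96.467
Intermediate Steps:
z = 64
o = 8 (o = -1 + 9 = 8)
D(s) = (-6 + s)/(7 + s)
-105 + D(o)*z = -105 + ((-6 + 8)/(7 + 8))*64 = -105 + (2/15)*64 = -105 + 128/15 = -1447/15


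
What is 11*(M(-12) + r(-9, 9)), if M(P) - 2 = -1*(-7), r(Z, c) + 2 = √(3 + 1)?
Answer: 99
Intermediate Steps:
r(Z, c) = 0 (r(Z, c) = -2 + √(3 + 1) = -2 + √4 = -2 + 2 = 0)
M(P) = 9 (M(P) = 2 - 1*(-7) = 2 + 7 = 9)
11*(M(-12) + r(-9, 9)) = 11*(9 + 0) = 11*9 = 99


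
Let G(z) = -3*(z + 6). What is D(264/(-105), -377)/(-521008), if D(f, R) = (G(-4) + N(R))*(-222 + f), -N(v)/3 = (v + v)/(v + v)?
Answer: -35361/9117640 ≈ -0.0038783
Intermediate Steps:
N(v) = -3 (N(v) = -3*(v + v)/(v + v) = -3*2*v/(2*v) = -3*2*v*1/(2*v) = -3*1 = -3)
G(z) = -18 - 3*z (G(z) = -3*(6 + z) = -18 - 3*z)
D(f, R) = 1998 - 9*f (D(f, R) = ((-18 - 3*(-4)) - 3)*(-222 + f) = ((-18 + 12) - 3)*(-222 + f) = (-6 - 3)*(-222 + f) = -9*(-222 + f) = 1998 - 9*f)
D(264/(-105), -377)/(-521008) = (1998 - 2376/(-105))/(-521008) = (1998 - 2376*(-1)/105)*(-1/521008) = (1998 - 9*(-88/35))*(-1/521008) = (1998 + 792/35)*(-1/521008) = (70722/35)*(-1/521008) = -35361/9117640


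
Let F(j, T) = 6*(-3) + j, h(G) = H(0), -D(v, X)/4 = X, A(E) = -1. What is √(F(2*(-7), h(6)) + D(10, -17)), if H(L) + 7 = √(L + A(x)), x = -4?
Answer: 6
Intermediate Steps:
D(v, X) = -4*X
H(L) = -7 + √(-1 + L) (H(L) = -7 + √(L - 1) = -7 + √(-1 + L))
h(G) = -7 + I (h(G) = -7 + √(-1 + 0) = -7 + √(-1) = -7 + I)
F(j, T) = -18 + j
√(F(2*(-7), h(6)) + D(10, -17)) = √((-18 + 2*(-7)) - 4*(-17)) = √((-18 - 14) + 68) = √(-32 + 68) = √36 = 6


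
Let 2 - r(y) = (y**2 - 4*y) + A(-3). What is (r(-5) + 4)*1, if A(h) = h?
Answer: -36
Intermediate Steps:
r(y) = 5 - y**2 + 4*y (r(y) = 2 - ((y**2 - 4*y) - 3) = 2 - (-3 + y**2 - 4*y) = 2 + (3 - y**2 + 4*y) = 5 - y**2 + 4*y)
(r(-5) + 4)*1 = ((5 - 1*(-5)**2 + 4*(-5)) + 4)*1 = ((5 - 1*25 - 20) + 4)*1 = ((5 - 25 - 20) + 4)*1 = (-40 + 4)*1 = -36*1 = -36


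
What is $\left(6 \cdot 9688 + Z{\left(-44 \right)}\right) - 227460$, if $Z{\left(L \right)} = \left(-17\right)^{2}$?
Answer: $-169043$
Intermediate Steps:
$Z{\left(L \right)} = 289$
$\left(6 \cdot 9688 + Z{\left(-44 \right)}\right) - 227460 = \left(6 \cdot 9688 + 289\right) - 227460 = \left(58128 + 289\right) - 227460 = 58417 - 227460 = -169043$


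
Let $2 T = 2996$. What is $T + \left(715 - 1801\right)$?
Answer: $412$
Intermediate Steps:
$T = 1498$ ($T = \frac{1}{2} \cdot 2996 = 1498$)
$T + \left(715 - 1801\right) = 1498 + \left(715 - 1801\right) = 1498 - 1086 = 412$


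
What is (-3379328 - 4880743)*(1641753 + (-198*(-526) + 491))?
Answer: -14425321913832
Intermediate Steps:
(-3379328 - 4880743)*(1641753 + (-198*(-526) + 491)) = -8260071*(1641753 + (104148 + 491)) = -8260071*(1641753 + 104639) = -8260071*1746392 = -14425321913832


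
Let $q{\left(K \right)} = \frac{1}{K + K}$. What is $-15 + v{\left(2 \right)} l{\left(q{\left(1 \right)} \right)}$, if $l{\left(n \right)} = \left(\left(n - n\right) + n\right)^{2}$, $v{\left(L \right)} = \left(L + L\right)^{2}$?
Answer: $-11$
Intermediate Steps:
$v{\left(L \right)} = 4 L^{2}$ ($v{\left(L \right)} = \left(2 L\right)^{2} = 4 L^{2}$)
$q{\left(K \right)} = \frac{1}{2 K}$
$l{\left(n \right)} = n^{2}$ ($l{\left(n \right)} = \left(0 + n\right)^{2} = n^{2}$)
$-15 + v{\left(2 \right)} l{\left(q{\left(1 \right)} \right)} = -15 + 4 \cdot 2^{2} \left(\frac{1}{2 \cdot 1}\right)^{2} = -15 + 4 \cdot 4 \left(\frac{1}{2} \cdot 1\right)^{2} = -15 + \frac{16}{4} = -15 + 16 \cdot \frac{1}{4} = -15 + 4 = -11$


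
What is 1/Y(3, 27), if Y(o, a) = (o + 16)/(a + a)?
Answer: 54/19 ≈ 2.8421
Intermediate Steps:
Y(o, a) = (16 + o)/(2*a) (Y(o, a) = (16 + o)/((2*a)) = (16 + o)*(1/(2*a)) = (16 + o)/(2*a))
1/Y(3, 27) = 1/((1/2)*(16 + 3)/27) = 1/((1/2)*(1/27)*19) = 1/(19/54) = 54/19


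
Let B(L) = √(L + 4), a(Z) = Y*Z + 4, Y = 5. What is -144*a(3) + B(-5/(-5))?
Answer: -2736 + √5 ≈ -2733.8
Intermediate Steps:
a(Z) = 4 + 5*Z (a(Z) = 5*Z + 4 = 4 + 5*Z)
B(L) = √(4 + L)
-144*a(3) + B(-5/(-5)) = -144*(4 + 5*3) + √(4 - 5/(-5)) = -144*(4 + 15) + √(4 - 5*(-⅕)) = -144*19 + √(4 + 1) = -2736 + √5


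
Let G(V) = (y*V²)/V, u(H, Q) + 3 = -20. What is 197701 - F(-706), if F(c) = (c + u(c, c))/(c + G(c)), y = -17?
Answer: 2233231225/11296 ≈ 1.9770e+5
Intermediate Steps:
u(H, Q) = -23 (u(H, Q) = -3 - 20 = -23)
G(V) = -17*V (G(V) = (-17*V²)/V = -17*V)
F(c) = -(-23 + c)/(16*c) (F(c) = (c - 23)/(c - 17*c) = (-23 + c)/((-16*c)) = (-23 + c)*(-1/(16*c)) = -(-23 + c)/(16*c))
197701 - F(-706) = 197701 - (23 - 1*(-706))/(16*(-706)) = 197701 - (-1)*(23 + 706)/(16*706) = 197701 - (-1)*729/(16*706) = 197701 - 1*(-729/11296) = 197701 + 729/11296 = 2233231225/11296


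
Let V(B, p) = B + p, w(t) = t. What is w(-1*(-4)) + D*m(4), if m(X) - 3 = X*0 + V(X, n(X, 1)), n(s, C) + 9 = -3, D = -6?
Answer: 34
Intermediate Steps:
n(s, C) = -12 (n(s, C) = -9 - 3 = -12)
m(X) = -9 + X (m(X) = 3 + (X*0 + (X - 12)) = 3 + (0 + (-12 + X)) = 3 + (-12 + X) = -9 + X)
w(-1*(-4)) + D*m(4) = -1*(-4) - 6*(-9 + 4) = 4 - 6*(-5) = 4 + 30 = 34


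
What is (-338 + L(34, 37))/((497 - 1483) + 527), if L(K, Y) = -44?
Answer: 382/459 ≈ 0.83224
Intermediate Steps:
(-338 + L(34, 37))/((497 - 1483) + 527) = (-338 - 44)/((497 - 1483) + 527) = -382/(-986 + 527) = -382/(-459) = -382*(-1/459) = 382/459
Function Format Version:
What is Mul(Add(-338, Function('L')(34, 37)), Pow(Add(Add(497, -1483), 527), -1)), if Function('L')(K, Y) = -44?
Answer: Rational(382, 459) ≈ 0.83224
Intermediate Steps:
Mul(Add(-338, Function('L')(34, 37)), Pow(Add(Add(497, -1483), 527), -1)) = Mul(Add(-338, -44), Pow(Add(Add(497, -1483), 527), -1)) = Mul(-382, Pow(Add(-986, 527), -1)) = Mul(-382, Pow(-459, -1)) = Mul(-382, Rational(-1, 459)) = Rational(382, 459)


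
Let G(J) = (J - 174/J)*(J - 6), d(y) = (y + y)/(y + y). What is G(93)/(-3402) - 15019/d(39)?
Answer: -528059851/35154 ≈ -15021.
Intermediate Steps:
d(y) = 1 (d(y) = (2*y)/((2*y)) = (2*y)*(1/(2*y)) = 1)
G(J) = (-6 + J)*(J - 174/J) (G(J) = (J - 174/J)*(-6 + J) = (-6 + J)*(J - 174/J))
G(93)/(-3402) - 15019/d(39) = (-174 + 93**2 - 6*93 + 1044/93)/(-3402) - 15019/1 = (-174 + 8649 - 558 + 1044*(1/93))*(-1/3402) - 15019*1 = (-174 + 8649 - 558 + 348/31)*(-1/3402) - 15019 = (245775/31)*(-1/3402) - 15019 = -81925/35154 - 15019 = -528059851/35154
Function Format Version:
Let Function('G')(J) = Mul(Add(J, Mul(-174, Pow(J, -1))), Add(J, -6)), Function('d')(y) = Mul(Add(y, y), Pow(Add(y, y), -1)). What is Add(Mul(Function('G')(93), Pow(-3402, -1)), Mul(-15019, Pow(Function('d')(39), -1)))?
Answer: Rational(-528059851, 35154) ≈ -15021.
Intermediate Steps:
Function('d')(y) = 1 (Function('d')(y) = Mul(Mul(2, y), Pow(Mul(2, y), -1)) = Mul(Mul(2, y), Mul(Rational(1, 2), Pow(y, -1))) = 1)
Function('G')(J) = Mul(Add(-6, J), Add(J, Mul(-174, Pow(J, -1)))) (Function('G')(J) = Mul(Add(J, Mul(-174, Pow(J, -1))), Add(-6, J)) = Mul(Add(-6, J), Add(J, Mul(-174, Pow(J, -1)))))
Add(Mul(Function('G')(93), Pow(-3402, -1)), Mul(-15019, Pow(Function('d')(39), -1))) = Add(Mul(Add(-174, Pow(93, 2), Mul(-6, 93), Mul(1044, Pow(93, -1))), Pow(-3402, -1)), Mul(-15019, Pow(1, -1))) = Add(Mul(Add(-174, 8649, -558, Mul(1044, Rational(1, 93))), Rational(-1, 3402)), Mul(-15019, 1)) = Add(Mul(Add(-174, 8649, -558, Rational(348, 31)), Rational(-1, 3402)), -15019) = Add(Mul(Rational(245775, 31), Rational(-1, 3402)), -15019) = Add(Rational(-81925, 35154), -15019) = Rational(-528059851, 35154)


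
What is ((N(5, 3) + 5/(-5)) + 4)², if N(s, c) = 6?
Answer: 81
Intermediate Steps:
((N(5, 3) + 5/(-5)) + 4)² = ((6 + 5/(-5)) + 4)² = ((6 - ⅕*5) + 4)² = ((6 - 1) + 4)² = (5 + 4)² = 9² = 81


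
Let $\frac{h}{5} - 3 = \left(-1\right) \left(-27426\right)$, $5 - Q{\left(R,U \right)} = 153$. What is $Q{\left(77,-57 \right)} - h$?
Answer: $-137293$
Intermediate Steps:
$Q{\left(R,U \right)} = -148$ ($Q{\left(R,U \right)} = 5 - 153 = -148$)
$h = 137145$ ($h = 15 + 5 \left(\left(-1\right) \left(-27426\right)\right) = 15 + 5 \cdot 27426 = 15 + 137130 = 137145$)
$Q{\left(77,-57 \right)} - h = -148 - 137145 = -137293$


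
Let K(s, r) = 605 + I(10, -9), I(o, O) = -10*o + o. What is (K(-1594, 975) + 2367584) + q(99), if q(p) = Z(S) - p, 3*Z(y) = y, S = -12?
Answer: 2367996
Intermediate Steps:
I(o, O) = -9*o
Z(y) = y/3
K(s, r) = 515 (K(s, r) = 605 - 9*10 = 605 - 90 = 515)
q(p) = -4 - p (q(p) = (⅓)*(-12) - p = -4 - p)
(K(-1594, 975) + 2367584) + q(99) = (515 + 2367584) + (-4 - 1*99) = 2368099 + (-4 - 99) = 2368099 - 103 = 2367996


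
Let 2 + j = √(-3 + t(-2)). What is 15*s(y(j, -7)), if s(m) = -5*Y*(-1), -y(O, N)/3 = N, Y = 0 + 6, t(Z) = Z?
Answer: 450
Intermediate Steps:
Y = 6
j = -2 + I*√5 (j = -2 + √(-3 - 2) = -2 + √(-5) = -2 + I*√5 ≈ -2.0 + 2.2361*I)
y(O, N) = -3*N
s(m) = 30 (s(m) = -5*6*(-1) = -30*(-1) = 30)
15*s(y(j, -7)) = 15*30 = 450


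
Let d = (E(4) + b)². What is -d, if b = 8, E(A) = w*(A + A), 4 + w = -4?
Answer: -3136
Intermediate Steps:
w = -8 (w = -4 - 4 = -8)
E(A) = -16*A (E(A) = -8*(A + A) = -16*A)
d = 3136 (d = (-16*4 + 8)² = (-64 + 8)² = (-56)² = 3136)
-d = -1*3136 = -3136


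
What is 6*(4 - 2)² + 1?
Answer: 25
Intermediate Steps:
6*(4 - 2)² + 1 = 6*2² + 1 = 6*4 + 1 = 24 + 1 = 25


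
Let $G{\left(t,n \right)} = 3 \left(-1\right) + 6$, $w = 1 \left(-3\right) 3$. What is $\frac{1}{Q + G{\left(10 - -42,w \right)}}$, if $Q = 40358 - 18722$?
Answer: $\frac{1}{21639} \approx 4.6213 \cdot 10^{-5}$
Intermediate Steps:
$w = -9$ ($w = \left(-3\right) 3 = -9$)
$G{\left(t,n \right)} = 3$ ($G{\left(t,n \right)} = -3 + 6 = 3$)
$Q = 21636$
$\frac{1}{Q + G{\left(10 - -42,w \right)}} = \frac{1}{21636 + 3} = \frac{1}{21639}$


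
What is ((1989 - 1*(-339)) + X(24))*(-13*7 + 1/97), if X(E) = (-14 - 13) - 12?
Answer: -20202714/97 ≈ -2.0828e+5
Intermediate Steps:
X(E) = -39 (X(E) = -27 - 12 = -39)
((1989 - 1*(-339)) + X(24))*(-13*7 + 1/97) = ((1989 - 1*(-339)) - 39)*(-13*7 + 1/97) = ((1989 + 339) - 39)*(-91 + 1/97) = (2328 - 39)*(-8826/97) = 2289*(-8826/97) = -20202714/97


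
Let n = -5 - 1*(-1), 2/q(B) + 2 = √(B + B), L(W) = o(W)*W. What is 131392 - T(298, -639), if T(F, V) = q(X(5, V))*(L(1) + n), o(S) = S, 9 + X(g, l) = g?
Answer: (131389*I + 131392*√2)/(I + √2) ≈ 1.3139e+5 - 1.4142*I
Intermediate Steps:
X(g, l) = -9 + g
L(W) = W² (L(W) = W*W = W²)
q(B) = 2/(-2 + √2*√B) (q(B) = 2/(-2 + √(B + B)) = 2/(-2 + √(2*B)) = 2/(-2 + √2*√B))
n = -4 (n = -5 + 1 = -4)
T(F, V) = -6/(-2 + 2*I*√2) (T(F, V) = (2/(-2 + √2*√(-9 + 5)))*(1² - 4) = (2/(-2 + √2*√(-4)))*(1 - 4) = (2/(-2 + √2*(2*I)))*(-3) = (2/(-2 + 2*I*√2))*(-3) = -6/(-2 + 2*I*√2))
131392 - T(298, -639) = 131392 - (1 + I*√2) = 131392 + (-1 - I*√2) = 131391 - I*√2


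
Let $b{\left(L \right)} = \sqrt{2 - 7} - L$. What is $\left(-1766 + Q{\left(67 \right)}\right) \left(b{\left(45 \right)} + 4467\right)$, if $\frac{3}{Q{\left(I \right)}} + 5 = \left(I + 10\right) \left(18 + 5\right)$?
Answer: $- \frac{6895562883}{883} - \frac{3118753 i \sqrt{5}}{1766} \approx -7.8092 \cdot 10^{6} - 3948.9 i$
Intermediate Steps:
$Q{\left(I \right)} = \frac{3}{225 + 23 I}$ ($Q{\left(I \right)} = \frac{3}{-5 + \left(I + 10\right) \left(18 + 5\right)} = \frac{3}{-5 + \left(10 + I\right) 23} = \frac{3}{-5 + \left(230 + 23 I\right)} = \frac{3}{225 + 23 I}$)
$b{\left(L \right)} = - L + i \sqrt{5}$ ($b{\left(L \right)} = \sqrt{-5} - L = i \sqrt{5} - L = - L + i \sqrt{5}$)
$\left(-1766 + Q{\left(67 \right)}\right) \left(b{\left(45 \right)} + 4467\right) = \left(-1766 + \frac{3}{225 + 23 \cdot 67}\right) \left(\left(\left(-1\right) 45 + i \sqrt{5}\right) + 4467\right) = \left(-1766 + \frac{3}{225 + 1541}\right) \left(\left(-45 + i \sqrt{5}\right) + 4467\right) = \left(-1766 + \frac{3}{1766}\right) \left(4422 + i \sqrt{5}\right) = - \frac{3118753 \left(4422 + i \sqrt{5}\right)}{1766} = - \frac{6895562883}{883} - \frac{3118753 i \sqrt{5}}{1766}$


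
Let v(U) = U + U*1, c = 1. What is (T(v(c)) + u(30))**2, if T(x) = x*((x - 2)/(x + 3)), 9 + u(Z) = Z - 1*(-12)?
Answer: 1089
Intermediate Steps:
u(Z) = 3 + Z (u(Z) = -9 + (Z - 1*(-12)) = -9 + (Z + 12) = -9 + (12 + Z) = 3 + Z)
v(U) = 2*U (v(U) = U + U = 2*U)
T(x) = x*(-2 + x)/(3 + x) (T(x) = x*((-2 + x)/(3 + x)) = x*(-2 + x)/(3 + x))
(T(v(c)) + u(30))**2 = ((2*1)*(-2 + 2*1)/(3 + 2*1) + (3 + 30))**2 = (2*(-2 + 2)/(3 + 2) + 33)**2 = (2*0/5 + 33)**2 = (2*(1/5)*0 + 33)**2 = (0 + 33)**2 = 33**2 = 1089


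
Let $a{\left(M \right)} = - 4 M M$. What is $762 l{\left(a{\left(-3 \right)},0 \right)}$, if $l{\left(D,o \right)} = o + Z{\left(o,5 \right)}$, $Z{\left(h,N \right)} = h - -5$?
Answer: $3810$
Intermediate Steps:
$Z{\left(h,N \right)} = 5 + h$ ($Z{\left(h,N \right)} = h + 5 = 5 + h$)
$a{\left(M \right)} = - 4 M^{2}$
$l{\left(D,o \right)} = 5 + 2 o$ ($l{\left(D,o \right)} = o + \left(5 + o\right) = 5 + 2 o$)
$762 l{\left(a{\left(-3 \right)},0 \right)} = 762 \left(5 + 2 \cdot 0\right) = 762 \left(5 + 0\right) = 762 \cdot 5 = 3810$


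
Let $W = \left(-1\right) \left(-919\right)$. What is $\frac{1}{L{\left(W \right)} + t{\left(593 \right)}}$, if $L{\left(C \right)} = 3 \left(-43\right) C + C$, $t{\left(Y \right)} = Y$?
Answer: $- \frac{1}{117039} \approx -8.5442 \cdot 10^{-6}$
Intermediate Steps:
$W = 919$
$L{\left(C \right)} = - 128 C$ ($L{\left(C \right)} = - 129 C + C = - 128 C$)
$\frac{1}{L{\left(W \right)} + t{\left(593 \right)}} = \frac{1}{\left(-128\right) 919 + 593} = \frac{1}{-117632 + 593} = \frac{1}{-117039} = - \frac{1}{117039}$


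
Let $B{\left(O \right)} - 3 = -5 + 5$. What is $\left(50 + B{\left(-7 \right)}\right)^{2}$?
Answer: $2809$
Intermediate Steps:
$B{\left(O \right)} = 3$ ($B{\left(O \right)} = 3 + \left(-5 + 5\right) = 3 + 0 = 3$)
$\left(50 + B{\left(-7 \right)}\right)^{2} = \left(50 + 3\right)^{2} = 53^{2} = 2809$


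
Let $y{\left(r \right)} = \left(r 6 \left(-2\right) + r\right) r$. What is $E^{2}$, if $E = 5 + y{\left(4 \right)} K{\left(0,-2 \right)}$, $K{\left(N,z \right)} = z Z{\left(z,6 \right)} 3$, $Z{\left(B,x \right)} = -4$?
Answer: $17799961$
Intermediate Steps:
$y{\left(r \right)} = - 11 r^{2}$ ($y{\left(r \right)} = \left(6 r \left(-2\right) + r\right) r = \left(- 12 r + r\right) r = - 11 r r = - 11 r^{2}$)
$K{\left(N,z \right)} = - 12 z$ ($K{\left(N,z \right)} = z \left(-4\right) 3 = - 4 z 3 = - 12 z$)
$E = -4219$ ($E = 5 + - 11 \cdot 4^{2} \left(\left(-12\right) \left(-2\right)\right) = 5 + \left(-11\right) 16 \cdot 24 = 5 - 4224 = -4219$)
$E^{2} = \left(-4219\right)^{2} = 17799961$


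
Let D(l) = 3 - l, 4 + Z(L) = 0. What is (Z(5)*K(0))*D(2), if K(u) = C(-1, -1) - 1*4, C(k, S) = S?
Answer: 20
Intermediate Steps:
Z(L) = -4 (Z(L) = -4 + 0 = -4)
K(u) = -5 (K(u) = -1 - 1*4 = -1 - 4 = -5)
(Z(5)*K(0))*D(2) = (-4*(-5))*(3 - 1*2) = 20*(3 - 2) = 20*1 = 20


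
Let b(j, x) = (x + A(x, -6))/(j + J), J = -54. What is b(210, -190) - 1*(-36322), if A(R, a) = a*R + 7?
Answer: 1889063/52 ≈ 36328.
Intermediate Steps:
A(R, a) = 7 + R*a (A(R, a) = R*a + 7 = 7 + R*a)
b(j, x) = (7 - 5*x)/(-54 + j) (b(j, x) = (x + (7 + x*(-6)))/(j - 54) = (x + (7 - 6*x))/(-54 + j) = (7 - 5*x)/(-54 + j))
b(210, -190) - 1*(-36322) = (7 - 5*(-190))/(-54 + 210) - 1*(-36322) = (7 + 950)/156 + 36322 = (1/156)*957 + 36322 = 319/52 + 36322 = 1889063/52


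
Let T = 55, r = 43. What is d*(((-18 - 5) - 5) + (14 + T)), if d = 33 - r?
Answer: -410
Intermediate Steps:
d = -10 (d = 33 - 1*43 = 33 - 43 = -10)
d*(((-18 - 5) - 5) + (14 + T)) = -10*(((-18 - 5) - 5) + (14 + 55)) = -10*((-23 - 5) + 69) = -10*(-28 + 69) = -10*41 = -410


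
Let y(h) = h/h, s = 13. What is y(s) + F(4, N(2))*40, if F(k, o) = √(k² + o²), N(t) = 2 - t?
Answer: 161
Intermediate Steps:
y(h) = 1
y(s) + F(4, N(2))*40 = 1 + √(4² + (2 - 1*2)²)*40 = 1 + √(16 + (2 - 2)²)*40 = 1 + √(16 + 0²)*40 = 1 + √(16 + 0)*40 = 1 + √16*40 = 1 + 4*40 = 1 + 160 = 161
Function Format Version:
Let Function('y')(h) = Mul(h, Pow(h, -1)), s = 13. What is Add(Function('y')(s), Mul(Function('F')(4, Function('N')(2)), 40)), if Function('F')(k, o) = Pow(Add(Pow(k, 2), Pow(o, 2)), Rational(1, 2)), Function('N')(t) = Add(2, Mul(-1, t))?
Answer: 161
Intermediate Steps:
Function('y')(h) = 1
Add(Function('y')(s), Mul(Function('F')(4, Function('N')(2)), 40)) = Add(1, Mul(Pow(Add(Pow(4, 2), Pow(Add(2, Mul(-1, 2)), 2)), Rational(1, 2)), 40)) = Add(1, Mul(Pow(Add(16, Pow(Add(2, -2), 2)), Rational(1, 2)), 40)) = Add(1, Mul(Pow(Add(16, Pow(0, 2)), Rational(1, 2)), 40)) = Add(1, Mul(Pow(Add(16, 0), Rational(1, 2)), 40)) = Add(1, Mul(Pow(16, Rational(1, 2)), 40)) = Add(1, Mul(4, 40)) = Add(1, 160) = 161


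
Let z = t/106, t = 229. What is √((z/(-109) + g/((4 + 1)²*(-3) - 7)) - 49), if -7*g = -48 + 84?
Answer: I*√538324596664694/3315998 ≈ 6.9969*I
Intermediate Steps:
z = 229/106 ≈ 2.1604
g = -36/7 (g = -(-48 + 84)/7 = -⅐*36 = -36/7 ≈ -5.1429)
√((z/(-109) + g/((4 + 1)²*(-3) - 7)) - 49) = √(((229/106)/(-109) - 36/(7*((4 + 1)²*(-3) - 7))) - 49) = √(((229/106)*(-1/109) - 36/(7*(5²*(-3) - 7))) - 49) = √((-229/11554 - 36/(7*(25*(-3) - 7))) - 49) = √((-229/11554 - 36/(7*(-75 - 7))) - 49) = √((-229/11554 - 36/7/(-82)) - 49) = √((-229/11554 - 36/7*(-1/82)) - 49) = √((-229/11554 + 18/287) - 49) = √(142249/3315998 - 49) = √(-162341653/3315998) = I*√538324596664694/3315998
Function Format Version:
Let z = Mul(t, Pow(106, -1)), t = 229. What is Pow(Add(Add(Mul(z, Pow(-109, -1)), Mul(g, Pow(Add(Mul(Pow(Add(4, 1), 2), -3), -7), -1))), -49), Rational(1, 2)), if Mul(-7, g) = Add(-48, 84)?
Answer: Mul(Rational(1, 3315998), I, Pow(538324596664694, Rational(1, 2))) ≈ Mul(6.9969, I)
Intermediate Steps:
z = Rational(229, 106) (z = Mul(229, Pow(106, -1)) = Mul(229, Rational(1, 106)) = Rational(229, 106) ≈ 2.1604)
g = Rational(-36, 7) (g = Mul(Rational(-1, 7), Add(-48, 84)) = Mul(Rational(-1, 7), 36) = Rational(-36, 7) ≈ -5.1429)
Pow(Add(Add(Mul(z, Pow(-109, -1)), Mul(g, Pow(Add(Mul(Pow(Add(4, 1), 2), -3), -7), -1))), -49), Rational(1, 2)) = Pow(Add(Add(Mul(Rational(229, 106), Pow(-109, -1)), Mul(Rational(-36, 7), Pow(Add(Mul(Pow(Add(4, 1), 2), -3), -7), -1))), -49), Rational(1, 2)) = Pow(Add(Add(Mul(Rational(229, 106), Rational(-1, 109)), Mul(Rational(-36, 7), Pow(Add(Mul(Pow(5, 2), -3), -7), -1))), -49), Rational(1, 2)) = Pow(Add(Add(Rational(-229, 11554), Mul(Rational(-36, 7), Pow(Add(Mul(25, -3), -7), -1))), -49), Rational(1, 2)) = Pow(Add(Add(Rational(-229, 11554), Mul(Rational(-36, 7), Pow(Add(-75, -7), -1))), -49), Rational(1, 2)) = Pow(Add(Add(Rational(-229, 11554), Mul(Rational(-36, 7), Pow(-82, -1))), -49), Rational(1, 2)) = Pow(Add(Add(Rational(-229, 11554), Mul(Rational(-36, 7), Rational(-1, 82))), -49), Rational(1, 2)) = Pow(Add(Add(Rational(-229, 11554), Rational(18, 287)), -49), Rational(1, 2)) = Pow(Add(Rational(142249, 3315998), -49), Rational(1, 2)) = Pow(Rational(-162341653, 3315998), Rational(1, 2)) = Mul(Rational(1, 3315998), I, Pow(538324596664694, Rational(1, 2)))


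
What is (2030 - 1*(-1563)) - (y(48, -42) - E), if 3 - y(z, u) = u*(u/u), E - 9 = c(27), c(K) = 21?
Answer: 3578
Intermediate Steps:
E = 30 (E = 9 + 21 = 30)
y(z, u) = 3 - u (y(z, u) = 3 - u*u/u = 3 - u)
(2030 - 1*(-1563)) - (y(48, -42) - E) = (2030 - 1*(-1563)) - ((3 - 1*(-42)) - 1*30) = (2030 + 1563) - ((3 + 42) - 30) = 3593 - (45 - 30) = 3593 - 1*15 = 3593 - 15 = 3578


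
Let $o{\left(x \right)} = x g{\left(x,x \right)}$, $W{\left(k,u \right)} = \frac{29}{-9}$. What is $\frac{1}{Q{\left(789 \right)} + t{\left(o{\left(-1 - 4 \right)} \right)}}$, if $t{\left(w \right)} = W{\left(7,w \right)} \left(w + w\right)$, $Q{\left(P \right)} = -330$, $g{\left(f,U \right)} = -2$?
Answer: $- \frac{9}{3550} \approx -0.0025352$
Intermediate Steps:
$W{\left(k,u \right)} = - \frac{29}{9}$ ($W{\left(k,u \right)} = 29 \left(- \frac{1}{9}\right) = - \frac{29}{9}$)
$o{\left(x \right)} = - 2 x$ ($o{\left(x \right)} = x \left(-2\right) = - 2 x$)
$t{\left(w \right)} = - \frac{58 w}{9}$ ($t{\left(w \right)} = - \frac{29 \left(w + w\right)}{9} = - \frac{29 \cdot 2 w}{9} = - \frac{58 w}{9}$)
$\frac{1}{Q{\left(789 \right)} + t{\left(o{\left(-1 - 4 \right)} \right)}} = \frac{1}{-330 - \frac{58 \left(- 2 \left(-1 - 4\right)\right)}{9}} = \frac{1}{-330 - \frac{58 \left(\left(-2\right) \left(-5\right)\right)}{9}} = \frac{1}{-330 - \frac{580}{9}} = \frac{1}{- \frac{3550}{9}} = - \frac{9}{3550}$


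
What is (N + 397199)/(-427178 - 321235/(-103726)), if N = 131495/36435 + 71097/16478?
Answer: -50481428150531425/54290088841431201 ≈ -0.92985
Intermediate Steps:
N = 135919823/17153598 (N = 131495*(1/36435) + 71097*(1/16478) = 3757/1041 + 71097/16478 = 135919823/17153598 ≈ 7.9237)
(N + 397199)/(-427178 - 321235/(-103726)) = (135919823/17153598 + 397199)/(-427178 - 321235/(-103726)) = 6813527891825/(17153598*(-427178 - 321235*(-1/103726))) = 6813527891825/(17153598*(-427178 + 321235/103726)) = 6813527891825/(17153598*(-44309143993/103726)) = (6813527891825/17153598)*(-103726/44309143993) = -50481428150531425/54290088841431201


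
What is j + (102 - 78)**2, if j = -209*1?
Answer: 367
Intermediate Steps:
j = -209
j + (102 - 78)**2 = -209 + (102 - 78)**2 = -209 + 24**2 = -209 + 576 = 367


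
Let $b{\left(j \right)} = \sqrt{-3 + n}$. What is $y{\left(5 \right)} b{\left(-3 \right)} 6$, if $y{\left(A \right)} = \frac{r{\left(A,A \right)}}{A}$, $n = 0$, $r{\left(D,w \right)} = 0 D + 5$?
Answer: $6 i \sqrt{3} \approx 10.392 i$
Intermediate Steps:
$r{\left(D,w \right)} = 5$ ($r{\left(D,w \right)} = 0 + 5 = 5$)
$y{\left(A \right)} = \frac{5}{A}$
$b{\left(j \right)} = i \sqrt{3}$ ($b{\left(j \right)} = \sqrt{-3 + 0} = \sqrt{-3} = i \sqrt{3}$)
$y{\left(5 \right)} b{\left(-3 \right)} 6 = \frac{5}{5} i \sqrt{3} \cdot 6 = 5 \cdot \frac{1}{5} i \sqrt{3} \cdot 6 = 1 i \sqrt{3} \cdot 6 = i \sqrt{3} \cdot 6 = 6 i \sqrt{3}$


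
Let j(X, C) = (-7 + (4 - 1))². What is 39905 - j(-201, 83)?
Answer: 39889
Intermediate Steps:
j(X, C) = 16 (j(X, C) = (-7 + 3)² = (-4)² = 16)
39905 - j(-201, 83) = 39905 - 1*16 = 39905 - 16 = 39889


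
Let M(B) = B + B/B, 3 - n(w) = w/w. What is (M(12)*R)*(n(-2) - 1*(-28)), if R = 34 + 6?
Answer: 15600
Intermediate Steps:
n(w) = 2 (n(w) = 3 - w/w = 3 - 1*1 = 3 - 1 = 2)
M(B) = 1 + B (M(B) = B + 1 = 1 + B)
R = 40
(M(12)*R)*(n(-2) - 1*(-28)) = ((1 + 12)*40)*(2 - 1*(-28)) = (13*40)*(2 + 28) = 520*30 = 15600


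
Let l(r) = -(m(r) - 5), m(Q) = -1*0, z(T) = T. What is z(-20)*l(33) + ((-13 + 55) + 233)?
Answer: 175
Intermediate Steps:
m(Q) = 0
l(r) = 5 (l(r) = -(0 - 5) = -1*(-5) = 5)
z(-20)*l(33) + ((-13 + 55) + 233) = -20*5 + ((-13 + 55) + 233) = -100 + (42 + 233) = -100 + 275 = 175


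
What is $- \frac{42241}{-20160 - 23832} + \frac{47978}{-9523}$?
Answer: $- \frac{1708387133}{418935816} \approx -4.0779$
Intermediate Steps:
$- \frac{42241}{-20160 - 23832} + \frac{47978}{-9523} = - \frac{42241}{-20160 - 23832} + 47978 \left(- \frac{1}{9523}\right) = - \frac{42241}{-43992} - \frac{47978}{9523} = \left(-42241\right) \left(- \frac{1}{43992}\right) - \frac{47978}{9523} = \frac{42241}{43992} - \frac{47978}{9523} = - \frac{1708387133}{418935816}$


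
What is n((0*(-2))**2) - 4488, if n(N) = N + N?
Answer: -4488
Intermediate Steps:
n(N) = 2*N
n((0*(-2))**2) - 4488 = 2*(0*(-2))**2 - 4488 = 2*0**2 - 4488 = 2*0 - 4488 = 0 - 4488 = -4488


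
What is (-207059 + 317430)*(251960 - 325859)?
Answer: -8156306529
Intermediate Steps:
(-207059 + 317430)*(251960 - 325859) = 110371*(-73899) = -8156306529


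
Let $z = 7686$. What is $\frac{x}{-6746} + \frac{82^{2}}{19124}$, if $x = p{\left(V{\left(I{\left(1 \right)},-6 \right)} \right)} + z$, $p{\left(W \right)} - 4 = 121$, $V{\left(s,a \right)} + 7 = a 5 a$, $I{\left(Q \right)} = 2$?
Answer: $- \frac{26004365}{32252626} \approx -0.80627$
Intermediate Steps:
$V{\left(s,a \right)} = -7 + 5 a^{2}$ ($V{\left(s,a \right)} = -7 + a 5 a = -7 + 5 a a = -7 + 5 a^{2}$)
$p{\left(W \right)} = 125$ ($p{\left(W \right)} = 4 + 121 = 125$)
$x = 7811$ ($x = 125 + 7686 = 7811$)
$\frac{x}{-6746} + \frac{82^{2}}{19124} = \frac{7811}{-6746} + \frac{82^{2}}{19124} = 7811 \left(- \frac{1}{6746}\right) + 6724 \cdot \frac{1}{19124} = - \frac{7811}{6746} + \frac{1681}{4781} = - \frac{26004365}{32252626}$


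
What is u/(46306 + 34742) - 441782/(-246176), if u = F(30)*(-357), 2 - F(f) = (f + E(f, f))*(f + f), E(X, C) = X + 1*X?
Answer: 10629330639/415668176 ≈ 25.572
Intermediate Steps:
E(X, C) = 2*X (E(X, C) = X + X = 2*X)
F(f) = 2 - 6*f² (F(f) = 2 - (f + 2*f)*(f + f) = 2 - 3*f*2*f = 2 - 6*f²)
u = 1927086 (u = (2 - 6*30²)*(-357) = (2 - 6*900)*(-357) = (2 - 5400)*(-357) = -5398*(-357) = 1927086)
u/(46306 + 34742) - 441782/(-246176) = 1927086/(46306 + 34742) - 441782/(-246176) = 1927086/81048 - 441782*(-1/246176) = 1927086*(1/81048) + 220891/123088 = 321181/13508 + 220891/123088 = 10629330639/415668176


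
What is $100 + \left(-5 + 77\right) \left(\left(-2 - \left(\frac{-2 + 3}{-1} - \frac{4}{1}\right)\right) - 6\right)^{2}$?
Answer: $748$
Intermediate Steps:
$100 + \left(-5 + 77\right) \left(\left(-2 - \left(\frac{-2 + 3}{-1} - \frac{4}{1}\right)\right) - 6\right)^{2} = 100 + 72 \left(\left(-2 - \left(1 \left(-1\right) - 4\right)\right) - 6\right)^{2} = 100 + 72 \left(\left(-2 - \left(-1 - 4\right)\right) - 6\right)^{2} = 100 + 72 \left(\left(-2 - -5\right) - 6\right)^{2} = 100 + 72 \left(\left(-2 + 5\right) - 6\right)^{2} = 100 + 72 \left(3 - 6\right)^{2} = 100 + 72 \left(-3\right)^{2} = 100 + 72 \cdot 9 = 100 + 648 = 748$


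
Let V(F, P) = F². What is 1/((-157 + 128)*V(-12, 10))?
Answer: -1/4176 ≈ -0.00023946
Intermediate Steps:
1/((-157 + 128)*V(-12, 10)) = 1/((-157 + 128)*(-12)²) = 1/(-29*144) = 1/(-4176) = -1/4176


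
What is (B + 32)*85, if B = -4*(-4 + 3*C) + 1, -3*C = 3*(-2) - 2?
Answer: 1445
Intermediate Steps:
C = 8/3 (C = -(3*(-2) - 2)/3 = -(-6 - 2)/3 = -⅓*(-8) = 8/3 ≈ 2.6667)
B = -15 (B = -4*(-4 + 3*(8/3)) + 1 = -4*(-4 + 8) + 1 = -4*4 + 1 = -16 + 1 = -15)
(B + 32)*85 = (-15 + 32)*85 = 17*85 = 1445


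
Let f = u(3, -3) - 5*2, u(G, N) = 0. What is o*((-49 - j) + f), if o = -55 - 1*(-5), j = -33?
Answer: 1300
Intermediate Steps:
o = -50 (o = -55 + 5 = -50)
f = -10 (f = 0 - 5*2 = 0 - 10 = -10)
o*((-49 - j) + f) = -50*((-49 - 1*(-33)) - 10) = -50*((-49 + 33) - 10) = -50*(-16 - 10) = -50*(-26) = 1300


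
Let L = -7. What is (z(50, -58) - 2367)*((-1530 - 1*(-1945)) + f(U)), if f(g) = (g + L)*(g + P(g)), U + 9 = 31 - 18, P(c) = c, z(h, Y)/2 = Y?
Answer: -970853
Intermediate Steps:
z(h, Y) = 2*Y
U = 4 (U = -9 + (31 - 18) = -9 + 13 = 4)
f(g) = 2*g*(-7 + g) (f(g) = (g - 7)*(g + g) = (-7 + g)*(2*g) = 2*g*(-7 + g))
(z(50, -58) - 2367)*((-1530 - 1*(-1945)) + f(U)) = (2*(-58) - 2367)*((-1530 - 1*(-1945)) + 2*4*(-7 + 4)) = (-116 - 2367)*((-1530 + 1945) + 2*4*(-3)) = -2483*(415 - 24) = -2483*391 = -970853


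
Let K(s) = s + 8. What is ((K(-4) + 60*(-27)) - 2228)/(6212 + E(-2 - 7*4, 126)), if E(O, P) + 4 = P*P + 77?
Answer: -3844/22161 ≈ -0.17346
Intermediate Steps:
K(s) = 8 + s
E(O, P) = 73 + P**2 (E(O, P) = -4 + (P*P + 77) = -4 + (P**2 + 77) = -4 + (77 + P**2) = 73 + P**2)
((K(-4) + 60*(-27)) - 2228)/(6212 + E(-2 - 7*4, 126)) = (((8 - 4) + 60*(-27)) - 2228)/(6212 + (73 + 126**2)) = ((4 - 1620) - 2228)/(6212 + (73 + 15876)) = (-1616 - 2228)/(6212 + 15949) = -3844/22161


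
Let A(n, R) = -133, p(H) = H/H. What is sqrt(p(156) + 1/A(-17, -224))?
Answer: 2*sqrt(4389)/133 ≈ 0.99623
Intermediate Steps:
p(H) = 1
sqrt(p(156) + 1/A(-17, -224)) = sqrt(1 + 1/(-133)) = sqrt(1 - 1/133) = sqrt(132/133) = 2*sqrt(4389)/133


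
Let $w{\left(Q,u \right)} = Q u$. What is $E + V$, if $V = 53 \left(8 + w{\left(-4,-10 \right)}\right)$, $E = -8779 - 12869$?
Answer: $-19104$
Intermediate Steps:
$E = -21648$
$V = 2544$ ($V = 53 \left(8 - -40\right) = 53 \left(8 + 40\right) = 53 \cdot 48 = 2544$)
$E + V = -21648 + 2544 = -19104$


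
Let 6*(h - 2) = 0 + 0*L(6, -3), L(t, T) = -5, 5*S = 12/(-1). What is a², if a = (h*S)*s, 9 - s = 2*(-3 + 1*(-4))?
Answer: 304704/25 ≈ 12188.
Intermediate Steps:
S = -12/5 (S = (12/(-1))/5 = (12*(-1))/5 = (⅕)*(-12) = -12/5 ≈ -2.4000)
h = 2 (h = 2 + (0 + 0*(-5))/6 = 2 + (0 + 0)/6 = 2 + (⅙)*0 = 2 + 0 = 2)
s = 23 (s = 9 - 2*(-3 + 1*(-4)) = 9 - 2*(-3 - 4) = 9 - 2*(-7) = 9 - 1*(-14) = 9 + 14 = 23)
a = -552/5 (a = (2*(-12/5))*23 = -24/5*23 = -552/5 ≈ -110.40)
a² = (-552/5)² = 304704/25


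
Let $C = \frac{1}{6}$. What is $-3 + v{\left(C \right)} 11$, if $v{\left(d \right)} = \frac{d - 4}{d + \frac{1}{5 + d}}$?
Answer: $- \frac{8044}{67} \approx -120.06$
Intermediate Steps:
$C = \frac{1}{6} \approx 0.16667$
$v{\left(d \right)} = \frac{-4 + d}{d + \frac{1}{5 + d}}$
$-3 + v{\left(C \right)} 11 = -3 + \frac{-20 + \frac{1}{6} + \left(\frac{1}{6}\right)^{2}}{1 + \left(\frac{1}{6}\right)^{2} + 5 \cdot \frac{1}{6}} \cdot 11 = -3 + \frac{-20 + \frac{1}{6} + \frac{1}{36}}{1 + \frac{1}{36} + \frac{5}{6}} \cdot 11 = -3 + \frac{1}{\frac{67}{36}} \left(- \frac{713}{36}\right) 11 = -3 + \frac{36}{67} \left(- \frac{713}{36}\right) 11 = -3 - \frac{7843}{67} = - \frac{8044}{67}$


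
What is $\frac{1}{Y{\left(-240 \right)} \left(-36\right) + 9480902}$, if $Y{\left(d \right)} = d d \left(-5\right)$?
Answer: $\frac{1}{19848902} \approx 5.0381 \cdot 10^{-8}$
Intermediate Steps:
$Y{\left(d \right)} = - 5 d^{2}$ ($Y{\left(d \right)} = d^{2} \left(-5\right) = - 5 d^{2}$)
$\frac{1}{Y{\left(-240 \right)} \left(-36\right) + 9480902} = \frac{1}{- 5 \left(-240\right)^{2} \left(-36\right) + 9480902} = \frac{1}{\left(-5\right) 57600 \left(-36\right) + 9480902} = \frac{1}{\left(-288000\right) \left(-36\right) + 9480902} = \frac{1}{10368000 + 9480902} = \frac{1}{19848902}$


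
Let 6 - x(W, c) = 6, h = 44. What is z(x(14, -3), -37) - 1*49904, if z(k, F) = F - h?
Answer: -49985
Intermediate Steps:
x(W, c) = 0 (x(W, c) = 6 - 1*6 = 6 - 6 = 0)
z(k, F) = -44 + F (z(k, F) = F - 1*44 = F - 44 = -44 + F)
z(x(14, -3), -37) - 1*49904 = (-44 - 37) - 1*49904 = -81 - 49904 = -49985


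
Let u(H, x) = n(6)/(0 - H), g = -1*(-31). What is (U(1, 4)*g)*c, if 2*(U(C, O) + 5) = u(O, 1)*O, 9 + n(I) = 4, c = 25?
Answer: -3875/2 ≈ -1937.5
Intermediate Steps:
g = 31
n(I) = -5 (n(I) = -9 + 4 = -5)
u(H, x) = 5/H (u(H, x) = -5/(0 - H) = -5*(-1/H) = -(-5)/H = 5/H)
U(C, O) = -5/2 (U(C, O) = -5 + ((5/O)*O)/2 = -5 + (1/2)*5 = -5 + 5/2 = -5/2)
(U(1, 4)*g)*c = -5/2*31*25 = -155/2*25 = -3875/2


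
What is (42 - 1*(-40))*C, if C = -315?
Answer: -25830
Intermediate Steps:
(42 - 1*(-40))*C = (42 - 1*(-40))*(-315) = (42 + 40)*(-315) = 82*(-315) = -25830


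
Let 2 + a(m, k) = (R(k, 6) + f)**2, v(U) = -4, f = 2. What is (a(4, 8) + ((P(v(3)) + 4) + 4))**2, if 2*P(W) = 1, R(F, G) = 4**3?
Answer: 76125625/4 ≈ 1.9031e+7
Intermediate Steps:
R(F, G) = 64
P(W) = 1/2 (P(W) = (1/2)*1 = 1/2)
a(m, k) = 4354 (a(m, k) = -2 + (64 + 2)**2 = -2 + 66**2 = -2 + 4356 = 4354)
(a(4, 8) + ((P(v(3)) + 4) + 4))**2 = (4354 + ((1/2 + 4) + 4))**2 = (4354 + (9/2 + 4))**2 = (4354 + 17/2)**2 = (8725/2)**2 = 76125625/4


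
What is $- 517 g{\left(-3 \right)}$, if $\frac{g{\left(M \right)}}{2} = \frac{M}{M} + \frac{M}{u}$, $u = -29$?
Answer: $- \frac{33088}{29} \approx -1141.0$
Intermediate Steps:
$g{\left(M \right)} = 2 - \frac{2 M}{29}$ ($g{\left(M \right)} = 2 \left(\frac{M}{M} + \frac{M}{-29}\right) = 2 \left(1 + M \left(- \frac{1}{29}\right)\right) = 2 \left(1 - \frac{M}{29}\right) = 2 - \frac{2 M}{29}$)
$- 517 g{\left(-3 \right)} = - 517 \left(2 - - \frac{6}{29}\right) = - 517 \left(2 + \frac{6}{29}\right) = \left(-517\right) \frac{64}{29} = - \frac{33088}{29}$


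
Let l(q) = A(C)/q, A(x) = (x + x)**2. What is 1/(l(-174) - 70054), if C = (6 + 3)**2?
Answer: -29/2035940 ≈ -1.4244e-5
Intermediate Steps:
C = 81 (C = 9**2 = 81)
A(x) = 4*x**2 (A(x) = (2*x)**2 = 4*x**2)
l(q) = 26244/q (l(q) = (4*81**2)/q = (4*6561)/q = 26244/q)
1/(l(-174) - 70054) = 1/(26244/(-174) - 70054) = 1/(26244*(-1/174) - 70054) = 1/(-4374/29 - 70054) = 1/(-2035940/29) = -29/2035940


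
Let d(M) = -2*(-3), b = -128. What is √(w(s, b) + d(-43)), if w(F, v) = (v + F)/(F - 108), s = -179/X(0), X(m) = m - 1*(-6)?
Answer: √4886743/827 ≈ 2.6730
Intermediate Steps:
X(m) = 6 + m (X(m) = m + 6 = 6 + m)
s = -179/6 (s = -179/(6 + 0) = -179/6 ≈ -29.833)
d(M) = 6
w(F, v) = (F + v)/(-108 + F)
√(w(s, b) + d(-43)) = √((-179/6 - 128)/(-108 - 179/6) + 6) = √(-947/6/(-827/6) + 6) = √(-6/827*(-947/6) + 6) = √(947/827 + 6) = √(5909/827) = √4886743/827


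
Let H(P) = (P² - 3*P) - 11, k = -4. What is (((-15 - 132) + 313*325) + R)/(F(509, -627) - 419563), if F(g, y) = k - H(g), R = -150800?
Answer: 24611/338555 ≈ 0.072694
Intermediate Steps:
H(P) = -11 + P² - 3*P
F(g, y) = 7 - g² + 3*g (F(g, y) = -4 - (-11 + g² - 3*g) = -4 + (11 - g² + 3*g) = 7 - g² + 3*g)
(((-15 - 132) + 313*325) + R)/(F(509, -627) - 419563) = (((-15 - 132) + 313*325) - 150800)/((7 - 1*509² + 3*509) - 419563) = ((-147 + 101725) - 150800)/((7 - 1*259081 + 1527) - 419563) = (101578 - 150800)/((7 - 259081 + 1527) - 419563) = -49222/(-257547 - 419563) = -49222/(-677110) = -49222*(-1/677110) = 24611/338555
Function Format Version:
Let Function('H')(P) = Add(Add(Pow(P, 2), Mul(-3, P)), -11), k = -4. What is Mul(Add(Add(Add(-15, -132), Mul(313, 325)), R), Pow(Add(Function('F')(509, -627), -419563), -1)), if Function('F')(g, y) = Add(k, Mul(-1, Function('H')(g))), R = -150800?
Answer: Rational(24611, 338555) ≈ 0.072694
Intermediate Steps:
Function('H')(P) = Add(-11, Pow(P, 2), Mul(-3, P))
Function('F')(g, y) = Add(7, Mul(-1, Pow(g, 2)), Mul(3, g)) (Function('F')(g, y) = Add(-4, Mul(-1, Add(-11, Pow(g, 2), Mul(-3, g)))) = Add(-4, Add(11, Mul(-1, Pow(g, 2)), Mul(3, g))) = Add(7, Mul(-1, Pow(g, 2)), Mul(3, g)))
Mul(Add(Add(Add(-15, -132), Mul(313, 325)), R), Pow(Add(Function('F')(509, -627), -419563), -1)) = Mul(Add(Add(Add(-15, -132), Mul(313, 325)), -150800), Pow(Add(Add(7, Mul(-1, Pow(509, 2)), Mul(3, 509)), -419563), -1)) = Mul(Add(Add(-147, 101725), -150800), Pow(Add(Add(7, Mul(-1, 259081), 1527), -419563), -1)) = Mul(Add(101578, -150800), Pow(Add(Add(7, -259081, 1527), -419563), -1)) = Mul(-49222, Pow(Add(-257547, -419563), -1)) = Mul(-49222, Pow(-677110, -1)) = Mul(-49222, Rational(-1, 677110)) = Rational(24611, 338555)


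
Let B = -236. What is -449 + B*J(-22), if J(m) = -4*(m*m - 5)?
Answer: 451727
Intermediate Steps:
J(m) = 20 - 4*m² (J(m) = -4*(m² - 5) = -4*(-5 + m²) = 20 - 4*m²)
-449 + B*J(-22) = -449 - 236*(20 - 4*(-22)²) = -449 - 236*(20 - 4*484) = -449 - 236*(20 - 1936) = -449 - 236*(-1916) = -449 + 452176 = 451727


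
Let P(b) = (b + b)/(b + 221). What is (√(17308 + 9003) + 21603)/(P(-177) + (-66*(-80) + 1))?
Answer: 475266/116005 + 22*√26311/116005 ≈ 4.1277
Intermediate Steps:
P(b) = 2*b/(221 + b) (P(b) = (2*b)/(221 + b) = 2*b/(221 + b))
(√(17308 + 9003) + 21603)/(P(-177) + (-66*(-80) + 1)) = (√(17308 + 9003) + 21603)/(2*(-177)/(221 - 177) + (-66*(-80) + 1)) = (√26311 + 21603)/(2*(-177)/44 + (5280 + 1)) = (21603 + √26311)/(2*(-177)*(1/44) + 5281) = (21603 + √26311)/(-177/22 + 5281) = (21603 + √26311)/(116005/22) = (21603 + √26311)*(22/116005) = 475266/116005 + 22*√26311/116005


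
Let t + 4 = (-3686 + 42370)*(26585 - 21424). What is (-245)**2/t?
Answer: 1715/5704232 ≈ 0.00030065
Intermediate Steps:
t = 199648120 (t = -4 + (-3686 + 42370)*(26585 - 21424) = -4 + 38684*5161 = -4 + 199648124 = 199648120)
(-245)**2/t = (-245)**2/199648120 = 60025*(1/199648120) = 1715/5704232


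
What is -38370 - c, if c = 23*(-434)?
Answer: -28388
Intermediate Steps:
c = -9982
-38370 - c = -38370 - 1*(-9982) = -38370 + 9982 = -28388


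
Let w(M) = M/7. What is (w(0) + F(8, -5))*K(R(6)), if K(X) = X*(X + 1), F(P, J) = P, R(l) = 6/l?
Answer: 16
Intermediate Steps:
w(M) = M/7 (w(M) = M*(⅐) = M/7)
K(X) = X*(1 + X)
(w(0) + F(8, -5))*K(R(6)) = ((⅐)*0 + 8)*((6/6)*(1 + 6/6)) = (0 + 8)*((6*(⅙))*(1 + 6*(⅙))) = 8*(1*(1 + 1)) = 8*(1*2) = 8*2 = 16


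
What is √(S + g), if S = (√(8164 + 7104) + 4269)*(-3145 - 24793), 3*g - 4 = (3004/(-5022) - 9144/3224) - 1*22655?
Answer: 2*√(-3530421780892890 - 1653875973009*√3817)/10881 ≈ 11078.0*I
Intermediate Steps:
g = -739508702/97929 (g = 4/3 + ((3004/(-5022) - 9144/3224) - 1*22655)/3 = 4/3 + ((3004*(-1/5022) - 9144*1/3224) - 22655)/3 = 4/3 + ((-1502/2511 - 1143/403) - 22655)/3 = 4/3 + (-112109/32643 - 22655)/3 = 4/3 + (⅓)*(-739639274/32643) = 4/3 - 739639274/97929 = -739508702/97929 ≈ -7551.5)
S = -119267322 - 55876*√3817 (S = (√15268 + 4269)*(-27938) = (2*√3817 + 4269)*(-27938) = (4269 + 2*√3817)*(-27938) = -119267322 - 55876*√3817 ≈ -1.2272e+8)
√(S + g) = √((-119267322 - 55876*√3817) - 739508702/97929) = √(-11680469084840/97929 - 55876*√3817)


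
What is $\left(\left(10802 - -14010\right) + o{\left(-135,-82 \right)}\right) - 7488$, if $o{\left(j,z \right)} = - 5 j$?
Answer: $17999$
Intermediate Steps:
$\left(\left(10802 - -14010\right) + o{\left(-135,-82 \right)}\right) - 7488 = \left(\left(10802 - -14010\right) - -675\right) - 7488 = \left(\left(10802 + 14010\right) + 675\right) - 7488 = \left(24812 + 675\right) - 7488 = 25487 - 7488 = 17999$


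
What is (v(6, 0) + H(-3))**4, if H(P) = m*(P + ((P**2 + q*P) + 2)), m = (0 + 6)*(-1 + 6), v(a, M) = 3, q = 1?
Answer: 547981281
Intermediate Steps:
m = 30 (m = 6*5 = 30)
H(P) = 60 + 30*P**2 + 60*P (H(P) = 30*(P + ((P**2 + 1*P) + 2)) = 30*(P + ((P**2 + P) + 2)) = 30*(P + ((P + P**2) + 2)) = 30*(P + (2 + P + P**2)) = 30*(2 + P**2 + 2*P) = 60 + 30*P**2 + 60*P)
(v(6, 0) + H(-3))**4 = (3 + (60 + 30*(-3)**2 + 60*(-3)))**4 = (3 + (60 + 30*9 - 180))**4 = (3 + (60 + 270 - 180))**4 = (3 + 150)**4 = 153**4 = 547981281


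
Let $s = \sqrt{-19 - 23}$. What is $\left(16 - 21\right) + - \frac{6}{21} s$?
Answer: $-5 - \frac{2 i \sqrt{42}}{7} \approx -5.0 - 1.8516 i$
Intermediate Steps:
$s = i \sqrt{42}$ ($s = \sqrt{-42} = i \sqrt{42} \approx 6.4807 i$)
$\left(16 - 21\right) + - \frac{6}{21} s = \left(16 - 21\right) + - \frac{6}{21} i \sqrt{42} = \left(16 - 21\right) + \left(-6\right) \frac{1}{21} i \sqrt{42} = -5 - \frac{2 i \sqrt{42}}{7}$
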